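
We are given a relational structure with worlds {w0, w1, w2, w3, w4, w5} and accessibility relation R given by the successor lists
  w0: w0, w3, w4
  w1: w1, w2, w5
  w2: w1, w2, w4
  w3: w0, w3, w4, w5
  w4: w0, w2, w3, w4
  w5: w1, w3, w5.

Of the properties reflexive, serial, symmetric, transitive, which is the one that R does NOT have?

transitive

Reflexive: yes — every world is R-related to itself.
Serial: yes — every world has a successor (e.g. w0 R w0).
Symmetric: yes — every pair in R has its reverse in R.
Transitive: no — w0 R w3 and w3 R w5, but not w0 R w5.
Only transitive fails.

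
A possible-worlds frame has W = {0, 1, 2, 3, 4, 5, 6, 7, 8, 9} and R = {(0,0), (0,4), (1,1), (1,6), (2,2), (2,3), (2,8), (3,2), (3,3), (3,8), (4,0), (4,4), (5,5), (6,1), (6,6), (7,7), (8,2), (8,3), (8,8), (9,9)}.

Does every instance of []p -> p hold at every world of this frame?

Axiom T corresponds to the accessibility relation being reflexive.
Reflexive: yes — every world is R-related to itself.

Yes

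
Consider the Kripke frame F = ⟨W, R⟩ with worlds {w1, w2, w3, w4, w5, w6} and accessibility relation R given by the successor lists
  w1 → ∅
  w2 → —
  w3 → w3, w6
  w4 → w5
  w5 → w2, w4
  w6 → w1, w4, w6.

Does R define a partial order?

Reflexive: no — w1 is not related to itself.
Transitive: no — w3 R w6 and w6 R w1, but not w3 R w1.
Antisymmetric: no — w4 R w5 and w5 R w4 with w4 ≠ w5.
So R is not a partial order.

No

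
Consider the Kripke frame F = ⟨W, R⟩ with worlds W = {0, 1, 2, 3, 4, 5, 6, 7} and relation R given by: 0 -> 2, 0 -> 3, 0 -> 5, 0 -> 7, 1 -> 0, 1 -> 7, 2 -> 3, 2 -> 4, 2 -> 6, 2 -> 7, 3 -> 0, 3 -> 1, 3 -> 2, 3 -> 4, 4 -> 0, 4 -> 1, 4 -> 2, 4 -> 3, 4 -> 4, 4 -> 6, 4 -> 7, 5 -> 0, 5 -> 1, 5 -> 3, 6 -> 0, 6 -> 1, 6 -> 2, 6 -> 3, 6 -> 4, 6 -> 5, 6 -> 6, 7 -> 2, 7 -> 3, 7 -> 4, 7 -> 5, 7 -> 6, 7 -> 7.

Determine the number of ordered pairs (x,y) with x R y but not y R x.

Enumerating: (0,2), (0,7), (1,0), (1,7), (3,1), (4,0), (4,1), (5,1), (5,3), (6,0), (6,1), (6,3), (6,5), (7,3), (7,5), (7,6).

16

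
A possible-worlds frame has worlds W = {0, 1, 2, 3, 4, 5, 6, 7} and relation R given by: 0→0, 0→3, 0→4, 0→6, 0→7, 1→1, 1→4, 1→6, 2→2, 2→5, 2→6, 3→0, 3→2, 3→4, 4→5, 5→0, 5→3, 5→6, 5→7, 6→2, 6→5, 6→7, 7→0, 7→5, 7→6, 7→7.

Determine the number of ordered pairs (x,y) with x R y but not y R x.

10

Enumerating: (0,4), (0,6), (1,4), (1,6), (2,5), (3,2), (3,4), (4,5), (5,0), (5,3).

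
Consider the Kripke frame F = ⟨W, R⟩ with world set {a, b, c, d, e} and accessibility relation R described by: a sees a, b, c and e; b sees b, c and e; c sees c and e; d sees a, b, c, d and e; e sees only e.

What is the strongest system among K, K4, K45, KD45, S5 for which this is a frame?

K4

Transitive (axiom 4): yes — every two-step R-path is closed by a direct edge.
Euclidean (axiom 5): no — a R c and a R b, but not c R b.
Serial (axiom D): yes — every world has a successor (e.g. a R a).
Reflexive (axiom T): yes — every world is R-related to itself.
So F validates K, K4; K45 would additionally require R to be Euclidean. The strongest is K4.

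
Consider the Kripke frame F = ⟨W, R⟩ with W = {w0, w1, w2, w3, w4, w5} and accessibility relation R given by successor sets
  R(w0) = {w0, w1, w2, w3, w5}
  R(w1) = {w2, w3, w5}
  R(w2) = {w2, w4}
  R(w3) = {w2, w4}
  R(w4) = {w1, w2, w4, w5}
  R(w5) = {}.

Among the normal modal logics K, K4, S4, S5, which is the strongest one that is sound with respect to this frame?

Transitive (axiom 4): no — w0 R w2 and w2 R w4, but not w0 R w4.
Reflexive (axiom T): no — w1 is not related to itself.
Euclidean (axiom 5): no — w0 R w2 and w0 R w1, but not w2 R w1.
So F validates K; K4 would additionally require R to be transitive. The strongest is K.

K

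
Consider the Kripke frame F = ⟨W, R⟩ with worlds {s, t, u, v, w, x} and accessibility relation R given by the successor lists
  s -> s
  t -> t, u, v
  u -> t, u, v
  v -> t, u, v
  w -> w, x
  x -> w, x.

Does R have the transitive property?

Transitive: yes — every two-step R-path is closed by a direct edge.

Yes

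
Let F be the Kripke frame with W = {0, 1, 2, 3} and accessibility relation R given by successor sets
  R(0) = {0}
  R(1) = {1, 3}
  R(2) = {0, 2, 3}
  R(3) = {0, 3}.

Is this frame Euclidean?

No

Euclidean: no — 2 R 0 and 2 R 3, but not 0 R 3.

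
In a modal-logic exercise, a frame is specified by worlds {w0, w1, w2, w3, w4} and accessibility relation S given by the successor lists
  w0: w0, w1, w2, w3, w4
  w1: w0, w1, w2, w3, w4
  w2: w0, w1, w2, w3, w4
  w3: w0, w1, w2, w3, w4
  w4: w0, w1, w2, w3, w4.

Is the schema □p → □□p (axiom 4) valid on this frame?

By correspondence theory, 4 is valid on a frame iff S is transitive.
Transitive: yes — every two-step S-path is closed by a direct edge.

Yes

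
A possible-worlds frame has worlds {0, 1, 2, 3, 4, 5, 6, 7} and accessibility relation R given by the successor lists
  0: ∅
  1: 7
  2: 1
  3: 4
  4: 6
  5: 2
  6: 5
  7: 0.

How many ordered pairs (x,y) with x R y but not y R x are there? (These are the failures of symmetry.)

7

Enumerating: (1,7), (2,1), (3,4), (4,6), (5,2), (6,5), (7,0).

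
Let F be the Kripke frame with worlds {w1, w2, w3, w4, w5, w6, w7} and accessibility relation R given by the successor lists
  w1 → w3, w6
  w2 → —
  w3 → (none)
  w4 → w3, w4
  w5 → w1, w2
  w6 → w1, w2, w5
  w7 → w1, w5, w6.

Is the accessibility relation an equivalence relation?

Reflexive: no — w1 is not related to itself.
Symmetric: no — w1 R w3 but not w3 R w1.
Transitive: no — w1 R w6 and w6 R w2, but not w1 R w2.
So R is not an equivalence relation.

No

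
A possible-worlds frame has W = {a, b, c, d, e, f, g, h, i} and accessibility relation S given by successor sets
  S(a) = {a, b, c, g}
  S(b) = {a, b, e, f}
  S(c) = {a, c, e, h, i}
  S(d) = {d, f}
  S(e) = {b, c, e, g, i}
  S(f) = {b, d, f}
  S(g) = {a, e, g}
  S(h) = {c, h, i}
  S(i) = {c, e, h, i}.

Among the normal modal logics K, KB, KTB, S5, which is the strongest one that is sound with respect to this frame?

KTB

Symmetric (axiom B): yes — every pair in S has its reverse in S.
Reflexive (axiom T): yes — every world is S-related to itself.
Euclidean (axiom 5): no — a S b and a S c, but not b S c.
So F validates K, KB, KTB; S5 would additionally require S to be Euclidean. The strongest is KTB.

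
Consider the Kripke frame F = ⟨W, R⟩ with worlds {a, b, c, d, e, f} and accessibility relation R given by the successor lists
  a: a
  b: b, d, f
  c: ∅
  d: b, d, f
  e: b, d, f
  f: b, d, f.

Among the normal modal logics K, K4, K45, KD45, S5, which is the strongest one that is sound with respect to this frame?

Transitive (axiom 4): yes — every two-step R-path is closed by a direct edge.
Euclidean (axiom 5): yes — any two successors of a common world are R-related.
Serial (axiom D): no — c has no R-successor.
Reflexive (axiom T): no — c is not related to itself.
So F validates K, K4, K45; KD45 would additionally require R to be serial. The strongest is K45.

K45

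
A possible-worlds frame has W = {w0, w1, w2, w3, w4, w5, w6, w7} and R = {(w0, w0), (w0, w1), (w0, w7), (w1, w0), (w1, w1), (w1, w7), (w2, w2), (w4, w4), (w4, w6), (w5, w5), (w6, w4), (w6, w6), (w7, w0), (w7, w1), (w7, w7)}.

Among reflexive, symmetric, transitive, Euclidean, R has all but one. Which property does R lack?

reflexive

Reflexive: no — w3 is not related to itself.
Symmetric: yes — every pair in R has its reverse in R.
Transitive: yes — every two-step R-path is closed by a direct edge.
Euclidean: yes — any two successors of a common world are R-related.
Only reflexive fails.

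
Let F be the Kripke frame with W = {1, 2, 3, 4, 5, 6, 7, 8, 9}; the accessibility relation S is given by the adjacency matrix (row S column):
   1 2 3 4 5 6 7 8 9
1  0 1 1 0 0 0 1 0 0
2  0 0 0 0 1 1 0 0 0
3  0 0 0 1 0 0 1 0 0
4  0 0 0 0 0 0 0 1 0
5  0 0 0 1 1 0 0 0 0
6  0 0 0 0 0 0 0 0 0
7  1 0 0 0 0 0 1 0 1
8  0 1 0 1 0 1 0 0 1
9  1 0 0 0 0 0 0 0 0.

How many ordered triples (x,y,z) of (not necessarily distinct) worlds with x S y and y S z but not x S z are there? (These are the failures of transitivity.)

22

Enumerating: (1,2,5), (1,2,6), (1,3,4), (1,7,1), (1,7,9), (2,5,4), (3,4,8), (3,7,1), (3,7,9), (4,8,2), (4,8,4), (4,8,6), … and 10 more.
Total: 22.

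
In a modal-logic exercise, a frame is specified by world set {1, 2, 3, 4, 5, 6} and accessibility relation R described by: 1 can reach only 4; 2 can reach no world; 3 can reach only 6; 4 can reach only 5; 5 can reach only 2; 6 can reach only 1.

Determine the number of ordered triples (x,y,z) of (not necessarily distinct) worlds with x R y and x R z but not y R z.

5

Enumerating: (1,4,4), (3,6,6), (4,5,5), (5,2,2), (6,1,1).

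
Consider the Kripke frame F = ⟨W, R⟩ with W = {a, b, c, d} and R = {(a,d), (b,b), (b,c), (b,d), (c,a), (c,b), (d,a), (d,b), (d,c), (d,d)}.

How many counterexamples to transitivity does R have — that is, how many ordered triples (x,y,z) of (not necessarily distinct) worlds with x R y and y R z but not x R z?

8

Enumerating: (a,d,a), (a,d,b), (a,d,c), (b,c,a), (b,d,a), (c,a,d), (c,b,c), (c,b,d).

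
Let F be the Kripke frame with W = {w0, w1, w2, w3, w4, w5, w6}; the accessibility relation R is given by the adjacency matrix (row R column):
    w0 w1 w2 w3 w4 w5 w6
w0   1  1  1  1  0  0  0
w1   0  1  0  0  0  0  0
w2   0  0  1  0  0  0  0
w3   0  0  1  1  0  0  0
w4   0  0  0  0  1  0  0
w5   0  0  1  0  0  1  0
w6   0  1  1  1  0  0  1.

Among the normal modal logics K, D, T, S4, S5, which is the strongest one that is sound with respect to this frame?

S4

Serial (axiom D): yes — every world has a successor (e.g. w0 R w0).
Reflexive (axiom T): yes — every world is R-related to itself.
Transitive (axiom 4): yes — every two-step R-path is closed by a direct edge.
Euclidean (axiom 5): no — w0 R w1 and w0 R w2, but not w1 R w2.
So F validates K, D, T, S4; S5 would additionally require R to be Euclidean. The strongest is S4.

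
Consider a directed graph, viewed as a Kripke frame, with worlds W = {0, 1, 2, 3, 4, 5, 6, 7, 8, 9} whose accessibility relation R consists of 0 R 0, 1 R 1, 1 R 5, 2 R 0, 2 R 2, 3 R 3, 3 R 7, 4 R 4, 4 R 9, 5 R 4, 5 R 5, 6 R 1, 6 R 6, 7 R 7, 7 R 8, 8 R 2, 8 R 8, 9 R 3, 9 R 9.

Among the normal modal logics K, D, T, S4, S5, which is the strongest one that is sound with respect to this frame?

Serial (axiom D): yes — every world has a successor (e.g. 0 R 0).
Reflexive (axiom T): yes — every world is R-related to itself.
Transitive (axiom 4): no — 1 R 5 and 5 R 4, but not 1 R 4.
Euclidean (axiom 5): no — 1 R 5 and 1 R 1, but not 5 R 1.
So F validates K, D, T; S4 would additionally require R to be transitive. The strongest is T.

T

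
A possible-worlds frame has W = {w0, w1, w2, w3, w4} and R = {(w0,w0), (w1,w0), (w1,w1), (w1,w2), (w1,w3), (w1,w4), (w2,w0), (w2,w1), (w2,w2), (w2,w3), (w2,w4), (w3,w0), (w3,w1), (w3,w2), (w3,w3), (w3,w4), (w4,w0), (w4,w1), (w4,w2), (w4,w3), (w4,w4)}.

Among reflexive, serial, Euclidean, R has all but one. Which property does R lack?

Reflexive: yes — every world is R-related to itself.
Serial: yes — every world has a successor (e.g. w0 R w0).
Euclidean: no — w1 R w0 and w1 R w2, but not w0 R w2.
Only Euclidean fails.

Euclidean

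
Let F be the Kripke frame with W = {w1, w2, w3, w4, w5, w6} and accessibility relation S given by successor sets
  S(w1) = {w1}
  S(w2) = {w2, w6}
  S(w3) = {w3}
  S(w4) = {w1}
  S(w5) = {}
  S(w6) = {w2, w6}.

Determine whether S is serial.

No

Serial: no — w5 has no S-successor.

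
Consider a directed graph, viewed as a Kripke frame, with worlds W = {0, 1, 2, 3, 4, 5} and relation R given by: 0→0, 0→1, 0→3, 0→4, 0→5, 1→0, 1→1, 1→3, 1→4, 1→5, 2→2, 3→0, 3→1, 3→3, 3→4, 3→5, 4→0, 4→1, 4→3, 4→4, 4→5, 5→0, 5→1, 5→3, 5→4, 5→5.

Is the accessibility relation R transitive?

Yes

Transitive: yes — every two-step R-path is closed by a direct edge.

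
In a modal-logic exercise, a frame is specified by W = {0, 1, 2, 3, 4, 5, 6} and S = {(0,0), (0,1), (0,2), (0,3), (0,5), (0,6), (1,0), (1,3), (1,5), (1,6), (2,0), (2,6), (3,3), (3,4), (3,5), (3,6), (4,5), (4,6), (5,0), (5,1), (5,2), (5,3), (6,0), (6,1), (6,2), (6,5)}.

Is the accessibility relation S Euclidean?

Euclidean: no — 0 S 1 and 0 S 2, but not 1 S 2.

No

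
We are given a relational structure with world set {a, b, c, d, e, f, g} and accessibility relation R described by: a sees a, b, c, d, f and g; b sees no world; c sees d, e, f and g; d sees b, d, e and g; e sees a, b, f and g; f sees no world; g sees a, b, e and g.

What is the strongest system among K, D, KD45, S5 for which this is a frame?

K

Serial (axiom D): no — b has no R-successor.
Euclidean (axiom 5): no — a R b and a R c, but not b R c.
Transitive (axiom 4): no — a R c and c R e, but not a R e.
Reflexive (axiom T): no — b is not related to itself.
So F validates K; D would additionally require R to be serial. The strongest is K.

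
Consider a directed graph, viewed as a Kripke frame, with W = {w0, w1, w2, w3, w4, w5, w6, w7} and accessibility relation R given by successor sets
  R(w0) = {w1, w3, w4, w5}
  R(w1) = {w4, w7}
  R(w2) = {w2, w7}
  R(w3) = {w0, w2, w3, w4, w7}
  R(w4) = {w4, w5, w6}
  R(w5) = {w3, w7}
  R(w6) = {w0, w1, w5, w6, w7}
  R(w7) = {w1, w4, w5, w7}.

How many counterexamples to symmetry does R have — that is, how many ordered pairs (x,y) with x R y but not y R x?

16

Enumerating: (w0,w1), (w0,w4), (w0,w5), (w1,w4), (w2,w7), (w3,w2), (w3,w4), (w3,w7), (w4,w5), (w4,w6), (w5,w3), (w6,w0), (w6,w1), (w6,w5), (w6,w7), (w7,w4).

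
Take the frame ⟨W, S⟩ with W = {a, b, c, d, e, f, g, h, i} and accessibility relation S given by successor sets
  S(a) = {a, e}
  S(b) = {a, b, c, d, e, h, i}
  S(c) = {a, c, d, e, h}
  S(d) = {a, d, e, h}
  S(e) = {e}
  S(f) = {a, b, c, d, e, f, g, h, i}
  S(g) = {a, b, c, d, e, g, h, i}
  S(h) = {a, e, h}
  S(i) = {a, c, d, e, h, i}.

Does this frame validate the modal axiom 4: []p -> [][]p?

Yes

The schema 4 characterises exactly the transitive frames.
Transitive: yes — every two-step S-path is closed by a direct edge.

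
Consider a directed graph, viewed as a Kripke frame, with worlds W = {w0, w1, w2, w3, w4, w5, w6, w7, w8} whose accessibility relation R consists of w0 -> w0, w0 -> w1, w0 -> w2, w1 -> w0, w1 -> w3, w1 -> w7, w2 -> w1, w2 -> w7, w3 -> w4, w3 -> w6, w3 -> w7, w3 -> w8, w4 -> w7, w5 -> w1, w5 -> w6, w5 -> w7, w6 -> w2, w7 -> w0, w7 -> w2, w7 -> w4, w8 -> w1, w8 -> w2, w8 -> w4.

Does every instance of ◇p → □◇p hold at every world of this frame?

The schema 5 characterises exactly the Euclidean frames.
Euclidean: no — w0 R w1 and w0 R w2, but not w1 R w2.

No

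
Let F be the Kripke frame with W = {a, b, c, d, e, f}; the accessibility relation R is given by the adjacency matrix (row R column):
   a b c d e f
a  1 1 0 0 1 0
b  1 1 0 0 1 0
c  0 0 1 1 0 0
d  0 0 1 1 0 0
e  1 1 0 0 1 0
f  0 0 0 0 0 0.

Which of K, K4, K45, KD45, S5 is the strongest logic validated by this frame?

K45

Transitive (axiom 4): yes — every two-step R-path is closed by a direct edge.
Euclidean (axiom 5): yes — any two successors of a common world are R-related.
Serial (axiom D): no — f has no R-successor.
Reflexive (axiom T): no — f is not related to itself.
So F validates K, K4, K45; KD45 would additionally require R to be serial. The strongest is K45.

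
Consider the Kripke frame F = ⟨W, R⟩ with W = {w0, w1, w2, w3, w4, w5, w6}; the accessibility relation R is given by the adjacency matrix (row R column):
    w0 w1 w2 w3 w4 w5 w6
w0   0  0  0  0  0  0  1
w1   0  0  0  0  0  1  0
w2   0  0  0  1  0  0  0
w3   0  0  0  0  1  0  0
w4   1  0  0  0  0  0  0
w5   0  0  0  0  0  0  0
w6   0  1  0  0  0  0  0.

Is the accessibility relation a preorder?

No

Reflexive: no — w0 is not related to itself.
Transitive: no — w0 R w6 and w6 R w1, but not w0 R w1.
So R is not a preorder.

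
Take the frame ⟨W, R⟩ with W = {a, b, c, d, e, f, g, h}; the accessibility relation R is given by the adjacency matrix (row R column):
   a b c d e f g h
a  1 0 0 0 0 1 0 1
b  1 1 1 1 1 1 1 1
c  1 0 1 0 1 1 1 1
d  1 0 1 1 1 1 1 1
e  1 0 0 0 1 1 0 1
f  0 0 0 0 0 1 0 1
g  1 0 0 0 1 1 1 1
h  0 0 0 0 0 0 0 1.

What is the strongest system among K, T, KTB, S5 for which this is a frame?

Reflexive (axiom T): yes — every world is R-related to itself.
Symmetric (axiom B): no — a R f but not f R a.
Euclidean (axiom 5): no — a R h and a R f, but not h R f.
So F validates K, T; KTB would additionally require R to be symmetric. The strongest is T.

T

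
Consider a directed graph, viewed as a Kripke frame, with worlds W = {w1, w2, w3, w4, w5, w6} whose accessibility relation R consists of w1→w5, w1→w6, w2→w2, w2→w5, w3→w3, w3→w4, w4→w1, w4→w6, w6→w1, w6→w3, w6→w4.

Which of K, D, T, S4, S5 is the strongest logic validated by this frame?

K

Serial (axiom D): no — w5 has no R-successor.
Reflexive (axiom T): no — w1 is not related to itself.
Transitive (axiom 4): no — w1 R w6 and w6 R w3, but not w1 R w3.
Euclidean (axiom 5): no — w1 R w5 and w1 R w6, but not w5 R w6.
So F validates K; D would additionally require R to be serial. The strongest is K.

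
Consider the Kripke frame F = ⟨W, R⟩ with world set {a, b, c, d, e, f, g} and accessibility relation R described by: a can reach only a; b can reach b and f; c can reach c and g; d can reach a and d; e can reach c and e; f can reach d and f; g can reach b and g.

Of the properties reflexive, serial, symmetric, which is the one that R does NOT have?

symmetric

Reflexive: yes — every world is R-related to itself.
Serial: yes — every world has a successor (e.g. a R a).
Symmetric: no — b R f but not f R b.
Only symmetric fails.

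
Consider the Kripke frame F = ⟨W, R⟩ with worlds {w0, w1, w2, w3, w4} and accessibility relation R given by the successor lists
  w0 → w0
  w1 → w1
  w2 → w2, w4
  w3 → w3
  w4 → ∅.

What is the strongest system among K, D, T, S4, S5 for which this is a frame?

K

Serial (axiom D): no — w4 has no R-successor.
Reflexive (axiom T): no — w4 is not related to itself.
Transitive (axiom 4): yes — every two-step R-path is closed by a direct edge.
Euclidean (axiom 5): no — w2 R w4 and w2 R w2, but not w4 R w2.
So F validates K; D would additionally require R to be serial. The strongest is K.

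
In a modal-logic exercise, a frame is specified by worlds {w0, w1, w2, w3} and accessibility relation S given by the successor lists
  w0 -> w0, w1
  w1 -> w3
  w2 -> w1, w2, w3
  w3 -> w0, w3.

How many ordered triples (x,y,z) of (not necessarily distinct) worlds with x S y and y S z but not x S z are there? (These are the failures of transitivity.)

4

Enumerating: (w0,w1,w3), (w1,w3,w0), (w2,w3,w0), (w3,w0,w1).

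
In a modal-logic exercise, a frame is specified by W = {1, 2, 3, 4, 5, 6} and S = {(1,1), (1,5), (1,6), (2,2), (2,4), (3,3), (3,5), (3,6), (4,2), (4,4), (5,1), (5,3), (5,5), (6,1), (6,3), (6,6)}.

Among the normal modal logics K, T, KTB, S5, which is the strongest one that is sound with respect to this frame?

KTB

Reflexive (axiom T): yes — every world is S-related to itself.
Symmetric (axiom B): yes — every pair in S has its reverse in S.
Euclidean (axiom 5): no — 1 S 5 and 1 S 6, but not 5 S 6.
So F validates K, T, KTB; S5 would additionally require S to be Euclidean. The strongest is KTB.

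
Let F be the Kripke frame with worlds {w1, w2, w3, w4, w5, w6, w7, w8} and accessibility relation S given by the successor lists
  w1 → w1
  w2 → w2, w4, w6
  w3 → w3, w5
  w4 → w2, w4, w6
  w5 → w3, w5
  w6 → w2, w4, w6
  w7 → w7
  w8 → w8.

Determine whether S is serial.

Serial: yes — every world has a successor (e.g. w1 S w1).

Yes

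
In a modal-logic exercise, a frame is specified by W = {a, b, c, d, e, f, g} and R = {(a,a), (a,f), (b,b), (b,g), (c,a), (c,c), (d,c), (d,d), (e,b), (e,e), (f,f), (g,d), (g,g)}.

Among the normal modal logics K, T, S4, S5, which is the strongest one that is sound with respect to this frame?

T

Reflexive (axiom T): yes — every world is R-related to itself.
Transitive (axiom 4): no — b R g and g R d, but not b R d.
Euclidean (axiom 5): no — a R f and a R a, but not f R a.
So F validates K, T; S4 would additionally require R to be transitive. The strongest is T.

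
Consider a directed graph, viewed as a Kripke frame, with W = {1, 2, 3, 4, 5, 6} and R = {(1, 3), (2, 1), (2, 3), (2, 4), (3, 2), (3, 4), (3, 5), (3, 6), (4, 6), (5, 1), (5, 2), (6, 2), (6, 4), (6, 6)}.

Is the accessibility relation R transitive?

Transitive: no — 1 R 3 and 3 R 2, but not 1 R 2.

No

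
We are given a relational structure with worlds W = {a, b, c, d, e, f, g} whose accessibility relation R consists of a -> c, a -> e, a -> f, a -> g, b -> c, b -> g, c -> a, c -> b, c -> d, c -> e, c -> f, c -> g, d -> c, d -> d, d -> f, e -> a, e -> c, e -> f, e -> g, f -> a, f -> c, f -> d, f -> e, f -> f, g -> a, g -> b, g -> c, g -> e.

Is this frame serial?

Serial: yes — every world has a successor (e.g. a R c).

Yes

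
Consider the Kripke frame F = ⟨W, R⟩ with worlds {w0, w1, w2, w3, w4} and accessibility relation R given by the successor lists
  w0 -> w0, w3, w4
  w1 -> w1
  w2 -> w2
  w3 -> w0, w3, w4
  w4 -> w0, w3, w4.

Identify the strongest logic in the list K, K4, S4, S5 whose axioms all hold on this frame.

S5

Transitive (axiom 4): yes — every two-step R-path is closed by a direct edge.
Reflexive (axiom T): yes — every world is R-related to itself.
Euclidean (axiom 5): yes — any two successors of a common world are R-related.
So F validates K, K4, S4, S5. The strongest is S5.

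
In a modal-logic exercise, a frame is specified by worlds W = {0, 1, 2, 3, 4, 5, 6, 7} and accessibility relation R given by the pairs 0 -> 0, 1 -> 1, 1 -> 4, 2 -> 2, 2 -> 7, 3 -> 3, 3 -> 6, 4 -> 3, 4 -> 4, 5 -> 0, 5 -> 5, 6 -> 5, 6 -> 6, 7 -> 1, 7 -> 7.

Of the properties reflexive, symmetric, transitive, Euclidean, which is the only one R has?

reflexive

Reflexive: yes — every world is R-related to itself.
Symmetric: no — 1 R 4 but not 4 R 1.
Transitive: no — 1 R 4 and 4 R 3, but not 1 R 3.
Euclidean: no — 1 R 4 and 1 R 1, but not 4 R 1.
Only reflexive holds.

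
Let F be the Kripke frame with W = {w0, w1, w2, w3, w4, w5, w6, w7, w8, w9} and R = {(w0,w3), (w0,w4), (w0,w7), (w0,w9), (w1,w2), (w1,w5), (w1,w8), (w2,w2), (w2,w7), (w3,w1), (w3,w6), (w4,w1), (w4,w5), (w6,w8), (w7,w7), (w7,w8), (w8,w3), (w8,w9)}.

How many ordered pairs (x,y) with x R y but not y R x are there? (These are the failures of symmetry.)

Enumerating: (w0,w3), (w0,w4), (w0,w7), (w0,w9), (w1,w2), (w1,w5), (w1,w8), (w2,w7), (w3,w1), (w3,w6), (w4,w1), (w4,w5), (w6,w8), (w7,w8), (w8,w3), (w8,w9).

16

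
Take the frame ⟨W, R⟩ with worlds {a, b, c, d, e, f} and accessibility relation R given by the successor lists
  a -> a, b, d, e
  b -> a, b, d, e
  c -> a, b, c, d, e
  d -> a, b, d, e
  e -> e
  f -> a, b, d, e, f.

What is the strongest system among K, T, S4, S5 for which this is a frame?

Reflexive (axiom T): yes — every world is R-related to itself.
Transitive (axiom 4): yes — every two-step R-path is closed by a direct edge.
Euclidean (axiom 5): no — a R e and a R b, but not e R b.
So F validates K, T, S4; S5 would additionally require R to be Euclidean. The strongest is S4.

S4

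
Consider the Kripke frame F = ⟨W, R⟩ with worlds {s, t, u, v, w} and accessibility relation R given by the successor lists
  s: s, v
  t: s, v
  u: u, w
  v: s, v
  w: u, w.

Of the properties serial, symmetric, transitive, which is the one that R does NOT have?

Serial: yes — every world has a successor (e.g. s R s).
Symmetric: no — t R s but not s R t.
Transitive: yes — every two-step R-path is closed by a direct edge.
Only symmetric fails.

symmetric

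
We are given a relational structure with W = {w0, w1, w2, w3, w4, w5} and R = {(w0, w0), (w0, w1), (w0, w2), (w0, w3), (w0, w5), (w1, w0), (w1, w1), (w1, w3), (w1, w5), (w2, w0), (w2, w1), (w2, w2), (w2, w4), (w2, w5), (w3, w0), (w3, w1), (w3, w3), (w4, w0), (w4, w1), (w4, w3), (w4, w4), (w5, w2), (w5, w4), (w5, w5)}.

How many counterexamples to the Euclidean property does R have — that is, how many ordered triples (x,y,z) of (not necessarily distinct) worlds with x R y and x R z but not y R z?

Enumerating: (w0,w1,w2), (w0,w2,w3), (w0,w3,w2), (w0,w3,w5), (w0,w5,w0), (w0,w5,w1), (w0,w5,w3), (w1,w3,w5), (w1,w5,w0), (w1,w5,w1), (w1,w5,w3), (w2,w0,w4), … and 11 more.
Total: 23.

23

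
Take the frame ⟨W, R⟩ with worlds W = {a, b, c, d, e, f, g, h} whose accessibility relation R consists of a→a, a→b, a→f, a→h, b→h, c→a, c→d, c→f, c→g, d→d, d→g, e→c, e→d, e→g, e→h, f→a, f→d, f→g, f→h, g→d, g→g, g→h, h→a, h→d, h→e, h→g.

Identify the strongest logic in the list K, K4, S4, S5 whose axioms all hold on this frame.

Transitive (axiom 4): no — a R f and f R d, but not a R d.
Reflexive (axiom T): no — b is not related to itself.
Euclidean (axiom 5): no — a R b and a R f, but not b R f.
So F validates K; K4 would additionally require R to be transitive. The strongest is K.

K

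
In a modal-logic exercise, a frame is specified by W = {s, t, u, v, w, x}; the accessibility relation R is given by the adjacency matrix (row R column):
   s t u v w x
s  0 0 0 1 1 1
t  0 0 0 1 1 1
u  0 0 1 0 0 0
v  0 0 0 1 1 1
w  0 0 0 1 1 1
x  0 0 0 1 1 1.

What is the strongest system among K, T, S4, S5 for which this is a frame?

Reflexive (axiom T): no — s is not related to itself.
Transitive (axiom 4): yes — every two-step R-path is closed by a direct edge.
Euclidean (axiom 5): yes — any two successors of a common world are R-related.
So F validates K; T would additionally require R to be reflexive. The strongest is K.

K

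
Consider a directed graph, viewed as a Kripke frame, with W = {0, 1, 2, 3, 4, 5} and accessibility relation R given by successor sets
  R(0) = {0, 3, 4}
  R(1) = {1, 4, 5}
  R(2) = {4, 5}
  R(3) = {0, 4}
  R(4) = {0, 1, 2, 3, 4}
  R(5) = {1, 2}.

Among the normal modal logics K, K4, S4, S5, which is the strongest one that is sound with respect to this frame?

Transitive (axiom 4): no — 0 R 4 and 4 R 1, but not 0 R 1.
Reflexive (axiom T): no — 2 is not related to itself.
Euclidean (axiom 5): no — 1 R 4 and 1 R 5, but not 4 R 5.
So F validates K; K4 would additionally require R to be transitive. The strongest is K.

K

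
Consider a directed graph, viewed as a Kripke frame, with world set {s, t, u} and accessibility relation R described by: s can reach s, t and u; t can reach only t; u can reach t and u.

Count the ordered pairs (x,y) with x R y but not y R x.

3

Enumerating: (s,t), (s,u), (u,t).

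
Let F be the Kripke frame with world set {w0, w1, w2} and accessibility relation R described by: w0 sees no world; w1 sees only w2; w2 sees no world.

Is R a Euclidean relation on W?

No

Euclidean: no — w1 R w2 and w1 R w2, but not w2 R w2.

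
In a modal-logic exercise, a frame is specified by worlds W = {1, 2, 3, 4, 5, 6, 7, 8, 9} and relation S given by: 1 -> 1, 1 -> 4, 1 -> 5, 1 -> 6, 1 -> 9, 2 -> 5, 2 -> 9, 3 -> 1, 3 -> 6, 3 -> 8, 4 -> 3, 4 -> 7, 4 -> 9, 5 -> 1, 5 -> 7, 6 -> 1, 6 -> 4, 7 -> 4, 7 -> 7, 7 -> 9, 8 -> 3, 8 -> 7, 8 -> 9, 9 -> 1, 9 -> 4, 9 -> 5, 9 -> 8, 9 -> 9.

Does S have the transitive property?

Transitive: no — 1 S 4 and 4 S 3, but not 1 S 3.

No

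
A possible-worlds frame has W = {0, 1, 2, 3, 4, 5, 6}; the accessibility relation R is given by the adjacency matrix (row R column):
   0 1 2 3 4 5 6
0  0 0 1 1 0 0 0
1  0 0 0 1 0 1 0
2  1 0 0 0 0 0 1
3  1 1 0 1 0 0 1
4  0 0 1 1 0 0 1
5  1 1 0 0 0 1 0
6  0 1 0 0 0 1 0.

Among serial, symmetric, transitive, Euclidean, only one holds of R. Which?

serial

Serial: yes — every world has a successor (e.g. 0 R 2).
Symmetric: no — 2 R 6 but not 6 R 2.
Transitive: no — 0 R 2 and 2 R 6, but not 0 R 6.
Euclidean: no — 0 R 2 and 0 R 3, but not 2 R 3.
Only serial holds.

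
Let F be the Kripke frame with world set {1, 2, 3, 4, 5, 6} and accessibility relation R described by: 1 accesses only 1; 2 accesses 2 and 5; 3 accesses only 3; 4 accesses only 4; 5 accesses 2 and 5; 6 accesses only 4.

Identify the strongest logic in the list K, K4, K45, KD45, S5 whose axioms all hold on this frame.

Transitive (axiom 4): yes — every two-step R-path is closed by a direct edge.
Euclidean (axiom 5): yes — any two successors of a common world are R-related.
Serial (axiom D): yes — every world has a successor (e.g. 1 R 1).
Reflexive (axiom T): no — 6 is not related to itself.
So F validates K, K4, K45, KD45; S5 would additionally require R to be reflexive. The strongest is KD45.

KD45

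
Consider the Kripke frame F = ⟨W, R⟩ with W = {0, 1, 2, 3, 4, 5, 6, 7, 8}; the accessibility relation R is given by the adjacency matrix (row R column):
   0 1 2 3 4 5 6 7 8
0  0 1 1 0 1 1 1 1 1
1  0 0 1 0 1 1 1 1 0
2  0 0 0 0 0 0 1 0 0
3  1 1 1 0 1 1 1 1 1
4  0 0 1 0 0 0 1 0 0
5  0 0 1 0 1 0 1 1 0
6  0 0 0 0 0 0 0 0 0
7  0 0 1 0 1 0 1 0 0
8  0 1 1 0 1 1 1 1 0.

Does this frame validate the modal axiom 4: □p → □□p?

Yes

The schema 4 characterises exactly the transitive frames.
Transitive: yes — every two-step R-path is closed by a direct edge.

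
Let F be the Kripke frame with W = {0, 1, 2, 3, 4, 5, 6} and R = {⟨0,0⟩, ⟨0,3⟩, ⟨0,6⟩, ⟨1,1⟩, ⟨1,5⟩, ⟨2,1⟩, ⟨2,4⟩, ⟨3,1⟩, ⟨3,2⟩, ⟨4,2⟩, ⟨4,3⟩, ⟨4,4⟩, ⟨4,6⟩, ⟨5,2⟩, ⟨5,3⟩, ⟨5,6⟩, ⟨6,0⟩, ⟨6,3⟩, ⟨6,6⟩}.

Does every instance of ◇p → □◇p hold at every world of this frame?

By correspondence theory, 5 is valid on a frame iff R is Euclidean.
Euclidean: no — 0 R 3 and 0 R 6, but not 3 R 6.

No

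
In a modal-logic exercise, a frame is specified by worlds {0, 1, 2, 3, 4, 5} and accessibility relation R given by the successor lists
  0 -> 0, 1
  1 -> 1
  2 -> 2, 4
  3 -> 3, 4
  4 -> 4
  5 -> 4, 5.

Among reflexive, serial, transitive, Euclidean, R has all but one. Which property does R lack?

Euclidean

Reflexive: yes — every world is R-related to itself.
Serial: yes — every world has a successor (e.g. 0 R 0).
Transitive: yes — every two-step R-path is closed by a direct edge.
Euclidean: no — 0 R 1 and 0 R 0, but not 1 R 0.
Only Euclidean fails.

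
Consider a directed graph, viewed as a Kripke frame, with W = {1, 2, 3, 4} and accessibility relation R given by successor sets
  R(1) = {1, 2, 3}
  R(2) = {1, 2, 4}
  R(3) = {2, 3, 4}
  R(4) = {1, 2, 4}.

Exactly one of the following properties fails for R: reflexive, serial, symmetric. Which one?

symmetric

Reflexive: yes — every world is R-related to itself.
Serial: yes — every world has a successor (e.g. 1 R 1).
Symmetric: no — 1 R 3 but not 3 R 1.
Only symmetric fails.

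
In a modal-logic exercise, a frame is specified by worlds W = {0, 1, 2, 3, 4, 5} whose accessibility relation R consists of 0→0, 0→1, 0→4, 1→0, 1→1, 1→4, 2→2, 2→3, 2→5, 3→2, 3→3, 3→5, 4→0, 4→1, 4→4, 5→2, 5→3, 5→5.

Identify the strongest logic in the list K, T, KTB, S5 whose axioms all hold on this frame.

Reflexive (axiom T): yes — every world is R-related to itself.
Symmetric (axiom B): yes — every pair in R has its reverse in R.
Euclidean (axiom 5): yes — any two successors of a common world are R-related.
So F validates K, T, KTB, S5. The strongest is S5.

S5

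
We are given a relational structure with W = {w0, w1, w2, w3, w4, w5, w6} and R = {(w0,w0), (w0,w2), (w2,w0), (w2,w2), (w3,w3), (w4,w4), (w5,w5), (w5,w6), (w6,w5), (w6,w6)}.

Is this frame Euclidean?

Yes

Euclidean: yes — any two successors of a common world are R-related.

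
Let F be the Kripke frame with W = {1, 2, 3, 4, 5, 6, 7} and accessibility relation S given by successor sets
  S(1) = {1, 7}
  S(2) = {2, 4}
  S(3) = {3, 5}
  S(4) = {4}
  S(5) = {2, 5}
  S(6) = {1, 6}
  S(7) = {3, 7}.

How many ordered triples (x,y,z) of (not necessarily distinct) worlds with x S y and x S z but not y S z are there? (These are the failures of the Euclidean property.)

6

Enumerating: (1,7,1), (2,4,2), (3,5,3), (5,2,5), (6,1,6), (7,3,7).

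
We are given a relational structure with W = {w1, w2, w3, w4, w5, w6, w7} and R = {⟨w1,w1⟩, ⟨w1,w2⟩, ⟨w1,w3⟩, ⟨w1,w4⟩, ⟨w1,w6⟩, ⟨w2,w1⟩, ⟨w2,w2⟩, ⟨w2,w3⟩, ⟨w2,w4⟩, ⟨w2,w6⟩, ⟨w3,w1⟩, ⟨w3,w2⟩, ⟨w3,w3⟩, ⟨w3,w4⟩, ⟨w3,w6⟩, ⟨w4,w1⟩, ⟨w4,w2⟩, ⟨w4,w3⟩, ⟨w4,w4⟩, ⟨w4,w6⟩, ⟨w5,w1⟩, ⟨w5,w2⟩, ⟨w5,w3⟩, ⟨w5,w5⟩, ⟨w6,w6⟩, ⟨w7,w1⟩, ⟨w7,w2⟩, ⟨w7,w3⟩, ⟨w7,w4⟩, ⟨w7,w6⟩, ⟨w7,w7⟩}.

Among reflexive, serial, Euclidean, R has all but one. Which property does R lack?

Reflexive: yes — every world is R-related to itself.
Serial: yes — every world has a successor (e.g. w1 R w1).
Euclidean: no — w1 R w6 and w1 R w2, but not w6 R w2.
Only Euclidean fails.

Euclidean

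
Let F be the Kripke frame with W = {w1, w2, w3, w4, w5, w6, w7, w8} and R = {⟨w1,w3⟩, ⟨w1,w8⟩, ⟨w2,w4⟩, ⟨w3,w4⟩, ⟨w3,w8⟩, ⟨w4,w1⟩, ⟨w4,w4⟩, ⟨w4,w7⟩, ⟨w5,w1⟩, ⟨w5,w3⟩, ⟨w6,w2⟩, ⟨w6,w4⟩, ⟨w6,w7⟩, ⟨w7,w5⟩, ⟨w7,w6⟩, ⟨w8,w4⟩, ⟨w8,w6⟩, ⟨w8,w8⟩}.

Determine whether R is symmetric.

No

Symmetric: no — w1 R w3 but not w3 R w1.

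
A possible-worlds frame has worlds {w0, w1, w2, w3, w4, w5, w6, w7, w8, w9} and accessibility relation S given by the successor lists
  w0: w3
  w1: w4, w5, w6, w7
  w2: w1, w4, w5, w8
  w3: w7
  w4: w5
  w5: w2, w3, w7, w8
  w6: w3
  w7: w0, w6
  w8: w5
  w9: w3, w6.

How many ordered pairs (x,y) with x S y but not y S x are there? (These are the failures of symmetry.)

Enumerating: (w0,w3), (w1,w4), (w1,w5), (w1,w6), (w1,w7), (w2,w1), (w2,w4), (w2,w8), (w3,w7), (w4,w5), (w5,w3), (w5,w7), (w6,w3), (w7,w0), (w7,w6), (w9,w3), (w9,w6).

17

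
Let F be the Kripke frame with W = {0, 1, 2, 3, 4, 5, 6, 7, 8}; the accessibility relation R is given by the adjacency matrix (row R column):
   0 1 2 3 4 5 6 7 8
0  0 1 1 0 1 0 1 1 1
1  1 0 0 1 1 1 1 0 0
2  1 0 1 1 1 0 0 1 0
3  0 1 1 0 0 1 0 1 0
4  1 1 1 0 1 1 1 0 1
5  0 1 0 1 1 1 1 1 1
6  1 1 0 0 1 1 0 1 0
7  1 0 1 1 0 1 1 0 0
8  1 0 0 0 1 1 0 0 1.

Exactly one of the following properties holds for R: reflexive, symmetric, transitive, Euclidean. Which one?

symmetric

Reflexive: no — 0 is not related to itself.
Symmetric: yes — every pair in R has its reverse in R.
Transitive: no — 0 R 1 and 1 R 3, but not 0 R 3.
Euclidean: no — 0 R 1 and 0 R 2, but not 1 R 2.
Only symmetric holds.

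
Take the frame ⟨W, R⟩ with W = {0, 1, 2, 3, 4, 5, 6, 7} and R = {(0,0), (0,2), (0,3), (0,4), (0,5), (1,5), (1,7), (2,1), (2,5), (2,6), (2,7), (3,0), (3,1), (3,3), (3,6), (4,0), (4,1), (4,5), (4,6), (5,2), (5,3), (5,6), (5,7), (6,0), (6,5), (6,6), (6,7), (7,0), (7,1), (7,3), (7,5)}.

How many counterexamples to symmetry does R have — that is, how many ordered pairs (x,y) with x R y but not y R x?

Enumerating: (0,2), (0,5), (1,5), (2,1), (2,6), (2,7), (3,1), (3,6), (4,1), (4,5), (4,6), (5,3), (6,0), (6,7), (7,0), (7,3).

16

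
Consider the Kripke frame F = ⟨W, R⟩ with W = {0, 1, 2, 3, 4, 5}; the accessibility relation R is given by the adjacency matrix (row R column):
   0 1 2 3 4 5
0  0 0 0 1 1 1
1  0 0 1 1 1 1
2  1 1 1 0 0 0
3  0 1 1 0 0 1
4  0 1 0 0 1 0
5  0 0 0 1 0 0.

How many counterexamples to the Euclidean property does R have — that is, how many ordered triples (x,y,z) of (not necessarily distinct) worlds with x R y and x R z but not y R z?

29

Enumerating: (0,3,3), (0,3,4), (0,4,3), (0,4,5), (0,5,4), (0,5,5), (1,2,3), (1,2,4), (1,2,5), (1,3,3), (1,3,4), (1,4,2), … and 17 more.
Total: 29.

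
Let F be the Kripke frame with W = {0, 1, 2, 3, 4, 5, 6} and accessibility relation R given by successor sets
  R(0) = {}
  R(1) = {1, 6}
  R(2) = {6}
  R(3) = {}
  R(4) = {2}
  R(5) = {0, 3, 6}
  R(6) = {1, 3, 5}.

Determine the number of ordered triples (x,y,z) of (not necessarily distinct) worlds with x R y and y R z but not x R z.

11

Enumerating: (1,6,3), (1,6,5), (2,6,1), (2,6,3), (2,6,5), (4,2,6), (5,6,1), (5,6,5), (6,1,6), (6,5,0), (6,5,6).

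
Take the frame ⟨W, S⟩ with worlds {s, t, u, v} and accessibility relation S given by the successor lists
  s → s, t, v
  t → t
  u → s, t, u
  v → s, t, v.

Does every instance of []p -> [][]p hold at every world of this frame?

Axiom 4 corresponds to the accessibility relation being transitive.
Transitive: no — u S s and s S v, but not u S v.

No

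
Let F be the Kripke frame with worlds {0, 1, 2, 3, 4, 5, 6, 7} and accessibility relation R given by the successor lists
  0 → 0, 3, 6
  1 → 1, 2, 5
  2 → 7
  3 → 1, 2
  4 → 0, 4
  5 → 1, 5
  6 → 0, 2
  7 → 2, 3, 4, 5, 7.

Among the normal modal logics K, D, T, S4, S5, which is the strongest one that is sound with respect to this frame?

Serial (axiom D): yes — every world has a successor (e.g. 0 R 0).
Reflexive (axiom T): no — 2 is not related to itself.
Transitive (axiom 4): no — 0 R 3 and 3 R 1, but not 0 R 1.
Euclidean (axiom 5): no — 0 R 3 and 0 R 6, but not 3 R 6.
So F validates K, D; T would additionally require R to be reflexive. The strongest is D.

D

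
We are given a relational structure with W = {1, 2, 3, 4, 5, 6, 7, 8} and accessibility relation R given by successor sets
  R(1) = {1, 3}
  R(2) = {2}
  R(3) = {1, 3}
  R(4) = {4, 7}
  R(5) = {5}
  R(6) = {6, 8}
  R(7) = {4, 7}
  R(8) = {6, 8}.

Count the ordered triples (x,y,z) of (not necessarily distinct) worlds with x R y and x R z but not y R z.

0

R is Euclidean; there are no such tuples.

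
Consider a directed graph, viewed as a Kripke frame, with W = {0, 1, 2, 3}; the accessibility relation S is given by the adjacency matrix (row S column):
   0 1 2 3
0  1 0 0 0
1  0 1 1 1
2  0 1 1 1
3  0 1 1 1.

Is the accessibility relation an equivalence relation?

Yes

Reflexive: yes — every world is S-related to itself.
Symmetric: yes — every pair in S has its reverse in S.
Transitive: yes — every two-step S-path is closed by a direct edge.
So S is an equivalence relation.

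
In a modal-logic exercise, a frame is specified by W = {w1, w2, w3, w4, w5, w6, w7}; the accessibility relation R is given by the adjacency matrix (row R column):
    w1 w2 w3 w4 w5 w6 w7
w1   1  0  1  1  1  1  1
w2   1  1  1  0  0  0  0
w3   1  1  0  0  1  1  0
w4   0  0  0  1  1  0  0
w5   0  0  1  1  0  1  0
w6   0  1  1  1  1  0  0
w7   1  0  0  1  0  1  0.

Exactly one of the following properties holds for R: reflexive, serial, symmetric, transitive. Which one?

serial

Reflexive: no — w3 is not related to itself.
Serial: yes — every world has a successor (e.g. w1 R w1).
Symmetric: no — w1 R w4 but not w4 R w1.
Transitive: no — w1 R w3 and w3 R w2, but not w1 R w2.
Only serial holds.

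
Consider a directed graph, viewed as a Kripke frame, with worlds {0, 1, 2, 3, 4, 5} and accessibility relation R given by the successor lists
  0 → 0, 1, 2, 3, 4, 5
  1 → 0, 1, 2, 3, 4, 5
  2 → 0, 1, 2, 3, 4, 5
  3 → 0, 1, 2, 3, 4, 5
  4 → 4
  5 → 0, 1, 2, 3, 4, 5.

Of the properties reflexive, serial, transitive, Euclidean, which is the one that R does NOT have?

Reflexive: yes — every world is R-related to itself.
Serial: yes — every world has a successor (e.g. 0 R 0).
Transitive: yes — every two-step R-path is closed by a direct edge.
Euclidean: no — 0 R 4 and 0 R 1, but not 4 R 1.
Only Euclidean fails.

Euclidean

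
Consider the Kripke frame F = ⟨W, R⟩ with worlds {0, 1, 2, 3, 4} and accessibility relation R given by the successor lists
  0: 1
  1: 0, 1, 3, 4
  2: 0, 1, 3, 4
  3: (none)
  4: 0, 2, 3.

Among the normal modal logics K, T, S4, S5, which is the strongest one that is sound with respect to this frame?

Reflexive (axiom T): no — 0 is not related to itself.
Transitive (axiom 4): no — 0 R 1 and 1 R 3, but not 0 R 3.
Euclidean (axiom 5): no — 1 R 0 and 1 R 3, but not 0 R 3.
So F validates K; T would additionally require R to be reflexive. The strongest is K.

K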